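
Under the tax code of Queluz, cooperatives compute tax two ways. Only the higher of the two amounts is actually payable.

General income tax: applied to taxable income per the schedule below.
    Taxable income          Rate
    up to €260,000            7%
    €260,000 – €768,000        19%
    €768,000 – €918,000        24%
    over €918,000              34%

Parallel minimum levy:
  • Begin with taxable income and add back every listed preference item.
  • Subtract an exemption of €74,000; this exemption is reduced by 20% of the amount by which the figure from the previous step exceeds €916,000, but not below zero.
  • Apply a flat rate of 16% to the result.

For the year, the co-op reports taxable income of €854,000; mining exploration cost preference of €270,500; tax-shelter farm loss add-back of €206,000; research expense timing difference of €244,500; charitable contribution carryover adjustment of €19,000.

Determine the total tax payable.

€255,040

General income tax:
  €260,000 × 7% = €18,200
  €508,000 × 19% = €96,520
  €86,000 × 24% = €20,640
  → €135,360

Parallel minimum levy:
  Adjusted income: €854,000 + €270,500 + €206,000 + €244,500 + €19,000 = €1,594,000
  Exemption: 20% × (€1,594,000 − €916,000) = €135,600 ≥ €74,000, so the exemption is fully phased out
  Base: €1,594,000 − €0 = €1,594,000
  €1,594,000 × 16% = €255,040

€255,040 > €135,360, so the parallel minimum levy is the binding amount.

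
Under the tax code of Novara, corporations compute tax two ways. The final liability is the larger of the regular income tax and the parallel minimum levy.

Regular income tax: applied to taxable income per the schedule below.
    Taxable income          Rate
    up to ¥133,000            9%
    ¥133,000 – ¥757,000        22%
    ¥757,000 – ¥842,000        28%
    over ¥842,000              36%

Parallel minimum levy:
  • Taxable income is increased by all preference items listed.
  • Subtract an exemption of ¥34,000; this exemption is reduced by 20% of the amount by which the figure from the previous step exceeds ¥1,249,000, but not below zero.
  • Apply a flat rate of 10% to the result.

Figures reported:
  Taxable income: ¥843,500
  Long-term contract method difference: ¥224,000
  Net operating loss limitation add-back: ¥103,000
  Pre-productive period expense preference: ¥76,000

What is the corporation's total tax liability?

Regular income tax:
  ¥133,000 × 9% = ¥11,970
  ¥624,000 × 22% = ¥137,280
  ¥85,000 × 28% = ¥23,800
  ¥1,500 × 36% = ¥540
  → ¥173,590

Parallel minimum levy:
  Adjusted income: ¥843,500 + ¥224,000 + ¥103,000 + ¥76,000 = ¥1,246,500
  Exemption: ¥1,246,500 ≤ ¥1,249,000, so full ¥34,000 applies
  Base: ¥1,246,500 − ¥34,000 = ¥1,212,500
  ¥1,212,500 × 10% = ¥121,250

¥173,590 > ¥121,250, so the regular income tax governs.

¥173,590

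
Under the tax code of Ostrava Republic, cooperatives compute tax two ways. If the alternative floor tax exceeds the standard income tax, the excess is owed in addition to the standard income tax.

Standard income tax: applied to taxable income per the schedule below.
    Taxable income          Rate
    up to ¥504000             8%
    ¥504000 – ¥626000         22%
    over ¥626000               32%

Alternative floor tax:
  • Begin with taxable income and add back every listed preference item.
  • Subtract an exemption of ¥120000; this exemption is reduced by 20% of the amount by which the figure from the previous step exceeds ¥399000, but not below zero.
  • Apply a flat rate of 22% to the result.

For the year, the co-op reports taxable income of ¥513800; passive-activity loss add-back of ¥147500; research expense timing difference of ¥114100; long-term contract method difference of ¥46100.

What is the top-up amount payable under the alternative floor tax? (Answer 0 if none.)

Alternative floor tax:
  Adjusted income: ¥513800 + ¥147500 + ¥114100 + ¥46100 = ¥821500
  Exemption: ¥120000 − 20% × (¥821500 − ¥399000) = ¥120000 − ¥84500 = ¥35500
  Base: ¥821500 − ¥35500 = ¥786000
  ¥786000 × 22% = ¥172920

Standard income tax:
  ¥504000 × 8% = ¥40320
  ¥9800 × 22% = ¥2156
  → ¥42476

Excess of alternative floor tax over standard income tax: ¥172920 − ¥42476 = ¥130444.

¥130444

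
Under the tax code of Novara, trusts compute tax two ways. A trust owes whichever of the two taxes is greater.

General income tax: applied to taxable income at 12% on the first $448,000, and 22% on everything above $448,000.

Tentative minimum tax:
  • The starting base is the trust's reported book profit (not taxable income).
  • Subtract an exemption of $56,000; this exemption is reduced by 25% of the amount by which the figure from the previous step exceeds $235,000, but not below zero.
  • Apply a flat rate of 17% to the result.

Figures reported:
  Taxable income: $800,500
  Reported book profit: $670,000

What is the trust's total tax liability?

$131,310

General income tax:
  $448,000 × 12% = $53,760
  $352,500 × 22% = $77,550
  → $131,310

Tentative minimum tax:
  Base (reported book profit): $670,000
  Exemption: 25% × ($670,000 − $235,000) = $108,750 ≥ $56,000, so the exemption is fully phased out
  Base: $670,000 − $0 = $670,000
  $670,000 × 17% = $113,900

$131,310 > $113,900, so the general income tax governs.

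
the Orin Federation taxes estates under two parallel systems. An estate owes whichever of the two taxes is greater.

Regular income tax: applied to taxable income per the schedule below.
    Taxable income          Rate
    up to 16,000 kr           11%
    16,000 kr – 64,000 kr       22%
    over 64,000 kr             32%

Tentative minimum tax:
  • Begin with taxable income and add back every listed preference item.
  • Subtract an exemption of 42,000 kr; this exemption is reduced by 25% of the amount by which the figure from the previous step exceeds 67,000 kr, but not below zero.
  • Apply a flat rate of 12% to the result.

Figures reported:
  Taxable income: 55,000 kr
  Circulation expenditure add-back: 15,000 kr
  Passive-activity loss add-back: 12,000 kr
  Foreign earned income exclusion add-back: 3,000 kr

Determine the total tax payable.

10,340 kr

Tentative minimum tax:
  Adjusted income: 55,000 kr + 15,000 kr + 12,000 kr + 3,000 kr = 85,000 kr
  Exemption: 42,000 kr − 25% × (85,000 kr − 67,000 kr) = 42,000 kr − 4,500 kr = 37,500 kr
  Base: 85,000 kr − 37,500 kr = 47,500 kr
  47,500 kr × 12% = 5,700 kr

Regular income tax:
  16,000 kr × 11% = 1,760 kr
  39,000 kr × 22% = 8,580 kr
  → 10,340 kr

10,340 kr > 5,700 kr, so the regular income tax governs.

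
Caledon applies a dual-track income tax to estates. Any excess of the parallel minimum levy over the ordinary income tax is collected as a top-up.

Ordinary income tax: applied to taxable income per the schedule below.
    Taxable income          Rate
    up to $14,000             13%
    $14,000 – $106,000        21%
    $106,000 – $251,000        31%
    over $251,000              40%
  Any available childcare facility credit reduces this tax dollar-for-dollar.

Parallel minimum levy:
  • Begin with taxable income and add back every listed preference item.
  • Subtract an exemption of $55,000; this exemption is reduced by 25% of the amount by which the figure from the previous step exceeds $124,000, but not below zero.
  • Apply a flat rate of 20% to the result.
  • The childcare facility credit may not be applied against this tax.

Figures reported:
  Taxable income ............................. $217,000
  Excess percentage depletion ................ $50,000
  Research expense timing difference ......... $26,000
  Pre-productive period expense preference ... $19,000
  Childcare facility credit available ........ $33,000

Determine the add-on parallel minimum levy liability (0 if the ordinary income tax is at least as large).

$38,250

Ordinary income tax:
  $14,000 × 13% = $1,820
  $92,000 × 21% = $19,320
  $111,000 × 31% = $34,410
  → $55,550
  Less childcare facility credit $33,000 → $22,550

Parallel minimum levy:
  Adjusted income: $217,000 + $50,000 + $26,000 + $19,000 = $312,000
  Exemption: $55,000 − 25% × ($312,000 − $124,000) = $55,000 − $47,000 = $8,000
  Base: $312,000 − $8,000 = $304,000
  $304,000 × 20% = $60,800

Excess of parallel minimum levy over ordinary income tax: $60,800 − $22,550 = $38,250.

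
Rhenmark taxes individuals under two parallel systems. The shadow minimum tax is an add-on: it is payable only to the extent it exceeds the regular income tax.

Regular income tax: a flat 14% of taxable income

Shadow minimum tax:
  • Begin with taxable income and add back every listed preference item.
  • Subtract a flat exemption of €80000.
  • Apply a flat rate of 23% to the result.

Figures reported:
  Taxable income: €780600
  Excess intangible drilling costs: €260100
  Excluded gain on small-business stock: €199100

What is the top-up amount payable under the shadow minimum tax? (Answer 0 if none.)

€157470

Shadow minimum tax:
  Adjusted income: €780600 + €260100 + €199100 = €1239800
  Less exemption €80000 → base €1159800
  €1159800 × 23% = €266754

Regular income tax:
  €780600 × 14% = €109284

Excess of shadow minimum tax over regular income tax: €266754 − €109284 = €157470.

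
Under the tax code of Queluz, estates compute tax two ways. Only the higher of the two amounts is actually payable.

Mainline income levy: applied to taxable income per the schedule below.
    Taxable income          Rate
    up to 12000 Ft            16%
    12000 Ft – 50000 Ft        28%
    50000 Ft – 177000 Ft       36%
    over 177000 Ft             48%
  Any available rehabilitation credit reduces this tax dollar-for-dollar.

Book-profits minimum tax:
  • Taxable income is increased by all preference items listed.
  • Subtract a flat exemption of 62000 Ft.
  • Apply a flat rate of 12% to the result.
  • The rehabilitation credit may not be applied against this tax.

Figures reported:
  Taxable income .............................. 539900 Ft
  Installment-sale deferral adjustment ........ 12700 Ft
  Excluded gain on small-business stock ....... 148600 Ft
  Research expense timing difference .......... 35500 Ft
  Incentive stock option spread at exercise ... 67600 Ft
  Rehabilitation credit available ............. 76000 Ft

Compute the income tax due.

156472 Ft

Mainline income levy:
  12000 Ft × 16% = 1920 Ft
  38000 Ft × 28% = 10640 Ft
  127000 Ft × 36% = 45720 Ft
  362900 Ft × 48% = 174192 Ft
  → 232472 Ft
  Less rehabilitation credit 76000 Ft → 156472 Ft

Book-profits minimum tax:
  Adjusted income: 539900 Ft + 12700 Ft + 148600 Ft + 35500 Ft + 67600 Ft = 804300 Ft
  Less exemption 62000 Ft → base 742300 Ft
  742300 Ft × 12% = 89076 Ft

156472 Ft > 89076 Ft, so the mainline income levy governs.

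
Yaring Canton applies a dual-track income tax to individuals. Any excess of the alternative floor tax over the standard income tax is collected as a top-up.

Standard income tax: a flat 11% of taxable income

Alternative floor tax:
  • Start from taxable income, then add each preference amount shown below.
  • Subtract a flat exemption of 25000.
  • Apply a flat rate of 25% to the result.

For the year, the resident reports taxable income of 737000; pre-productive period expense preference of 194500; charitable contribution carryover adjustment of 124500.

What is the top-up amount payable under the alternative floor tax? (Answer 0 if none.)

176680

Alternative floor tax:
  Adjusted income: 737000 + 194500 + 124500 = 1056000
  Less exemption 25000 → base 1031000
  1031000 × 25% = 257750

Standard income tax:
  737000 × 11% = 81070

Excess of alternative floor tax over standard income tax: 257750 − 81070 = 176680.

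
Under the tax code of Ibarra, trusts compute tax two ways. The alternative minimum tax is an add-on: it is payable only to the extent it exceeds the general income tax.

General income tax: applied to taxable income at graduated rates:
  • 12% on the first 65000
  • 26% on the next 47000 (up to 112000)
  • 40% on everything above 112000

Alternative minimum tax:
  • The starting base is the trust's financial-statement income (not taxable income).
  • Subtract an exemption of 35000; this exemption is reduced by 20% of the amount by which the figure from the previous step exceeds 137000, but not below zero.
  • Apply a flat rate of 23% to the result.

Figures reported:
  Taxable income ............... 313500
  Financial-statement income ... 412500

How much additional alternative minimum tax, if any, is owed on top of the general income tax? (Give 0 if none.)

General income tax:
  65000 × 12% = 7800
  47000 × 26% = 12220
  201500 × 40% = 80600
  → 100620

Alternative minimum tax:
  Base (financial-statement income): 412500
  Exemption: 20% × (412500 − 137000) = 55100 ≥ 35000, so the exemption is fully phased out
  Base: 412500 − 0 = 412500
  412500 × 23% = 94875

94875 ≤ 100620, so no add-on is due.

0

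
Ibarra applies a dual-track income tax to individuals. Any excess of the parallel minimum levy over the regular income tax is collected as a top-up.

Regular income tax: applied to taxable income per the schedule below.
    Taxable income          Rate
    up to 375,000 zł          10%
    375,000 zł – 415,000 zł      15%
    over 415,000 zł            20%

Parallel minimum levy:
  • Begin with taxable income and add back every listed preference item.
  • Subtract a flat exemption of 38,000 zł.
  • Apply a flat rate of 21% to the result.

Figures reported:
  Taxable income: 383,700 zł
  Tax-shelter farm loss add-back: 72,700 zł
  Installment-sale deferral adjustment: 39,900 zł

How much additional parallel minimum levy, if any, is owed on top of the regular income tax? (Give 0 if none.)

57,438 zł

Regular income tax:
  375,000 zł × 10% = 37,500 zł
  8,700 zł × 15% = 1,305 zł
  → 38,805 zł

Parallel minimum levy:
  Adjusted income: 383,700 zł + 72,700 zł + 39,900 zł = 496,300 zł
  Less exemption 38,000 zł → base 458,300 zł
  458,300 zł × 21% = 96,243 zł

Excess of parallel minimum levy over regular income tax: 96,243 zł − 38,805 zł = 57,438 zł.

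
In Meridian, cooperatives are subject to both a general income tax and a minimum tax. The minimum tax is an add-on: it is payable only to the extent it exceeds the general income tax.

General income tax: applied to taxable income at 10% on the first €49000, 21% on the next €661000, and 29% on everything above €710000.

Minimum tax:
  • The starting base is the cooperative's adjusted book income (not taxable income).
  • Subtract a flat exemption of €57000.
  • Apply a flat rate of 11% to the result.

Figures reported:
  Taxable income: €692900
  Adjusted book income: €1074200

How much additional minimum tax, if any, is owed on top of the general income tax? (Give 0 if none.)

€0

Minimum tax:
  Base (adjusted book income): €1074200
  Less exemption €57000 → base €1017200
  €1017200 × 11% = €111892

General income tax:
  €49000 × 10% = €4900
  €643900 × 21% = €135219
  → €140119

€111892 ≤ €140119, so no add-on is due.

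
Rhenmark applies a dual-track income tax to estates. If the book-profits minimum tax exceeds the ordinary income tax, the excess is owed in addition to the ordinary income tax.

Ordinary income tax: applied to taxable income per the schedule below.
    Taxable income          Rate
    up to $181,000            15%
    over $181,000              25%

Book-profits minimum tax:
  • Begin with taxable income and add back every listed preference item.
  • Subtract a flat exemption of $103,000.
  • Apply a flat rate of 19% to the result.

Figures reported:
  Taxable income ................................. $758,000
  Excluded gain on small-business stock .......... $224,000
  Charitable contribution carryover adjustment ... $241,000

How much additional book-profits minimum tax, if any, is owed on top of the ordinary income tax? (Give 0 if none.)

Ordinary income tax:
  $181,000 × 15% = $27,150
  $577,000 × 25% = $144,250
  → $171,400

Book-profits minimum tax:
  Adjusted income: $758,000 + $224,000 + $241,000 = $1,223,000
  Less exemption $103,000 → base $1,120,000
  $1,120,000 × 19% = $212,800

Excess of book-profits minimum tax over ordinary income tax: $212,800 − $171,400 = $41,400.

$41,400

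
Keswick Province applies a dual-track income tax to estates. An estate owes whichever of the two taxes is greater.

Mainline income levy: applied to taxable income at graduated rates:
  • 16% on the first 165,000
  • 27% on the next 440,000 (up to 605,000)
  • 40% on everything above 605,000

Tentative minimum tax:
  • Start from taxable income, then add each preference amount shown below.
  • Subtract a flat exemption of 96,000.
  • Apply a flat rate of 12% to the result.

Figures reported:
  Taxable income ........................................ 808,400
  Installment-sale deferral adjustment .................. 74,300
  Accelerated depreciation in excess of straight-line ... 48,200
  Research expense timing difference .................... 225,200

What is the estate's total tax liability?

226,560

Mainline income levy:
  165,000 × 16% = 26,400
  440,000 × 27% = 118,800
  203,400 × 40% = 81,360
  → 226,560

Tentative minimum tax:
  Adjusted income: 808,400 + 74,300 + 48,200 + 225,200 = 1,156,100
  Less exemption 96,000 → base 1,060,100
  1,060,100 × 12% = 127,212

226,560 > 127,212, so the mainline income levy governs.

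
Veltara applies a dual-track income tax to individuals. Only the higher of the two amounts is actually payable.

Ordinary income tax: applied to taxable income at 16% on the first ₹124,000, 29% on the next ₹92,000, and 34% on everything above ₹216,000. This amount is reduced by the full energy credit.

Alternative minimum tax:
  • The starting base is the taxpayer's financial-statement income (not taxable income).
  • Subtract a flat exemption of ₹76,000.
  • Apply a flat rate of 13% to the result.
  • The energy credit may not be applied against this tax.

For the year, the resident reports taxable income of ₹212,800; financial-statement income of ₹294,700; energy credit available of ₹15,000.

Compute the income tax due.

Alternative minimum tax:
  Base (financial-statement income): ₹294,700
  Less exemption ₹76,000 → base ₹218,700
  ₹218,700 × 13% = ₹28,431

Ordinary income tax:
  ₹124,000 × 16% = ₹19,840
  ₹88,800 × 29% = ₹25,752
  → ₹45,592
  Less energy credit ₹15,000 → ₹30,592

₹30,592 > ₹28,431, so the ordinary income tax governs.

₹30,592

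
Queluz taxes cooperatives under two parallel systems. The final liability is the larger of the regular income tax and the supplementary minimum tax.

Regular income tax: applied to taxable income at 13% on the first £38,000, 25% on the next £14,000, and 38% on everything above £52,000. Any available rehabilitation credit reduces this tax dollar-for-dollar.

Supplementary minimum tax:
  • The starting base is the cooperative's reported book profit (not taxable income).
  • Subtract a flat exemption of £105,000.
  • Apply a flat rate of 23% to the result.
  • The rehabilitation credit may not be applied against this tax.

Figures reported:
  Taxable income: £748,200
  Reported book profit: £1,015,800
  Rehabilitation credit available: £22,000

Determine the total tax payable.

Supplementary minimum tax:
  Base (reported book profit): £1,015,800
  Less exemption £105,000 → base £910,800
  £910,800 × 23% = £209,484

Regular income tax:
  £38,000 × 13% = £4,940
  £14,000 × 25% = £3,500
  £696,200 × 38% = £264,556
  → £272,996
  Less rehabilitation credit £22,000 → £250,996

£250,996 > £209,484, so the regular income tax governs.

£250,996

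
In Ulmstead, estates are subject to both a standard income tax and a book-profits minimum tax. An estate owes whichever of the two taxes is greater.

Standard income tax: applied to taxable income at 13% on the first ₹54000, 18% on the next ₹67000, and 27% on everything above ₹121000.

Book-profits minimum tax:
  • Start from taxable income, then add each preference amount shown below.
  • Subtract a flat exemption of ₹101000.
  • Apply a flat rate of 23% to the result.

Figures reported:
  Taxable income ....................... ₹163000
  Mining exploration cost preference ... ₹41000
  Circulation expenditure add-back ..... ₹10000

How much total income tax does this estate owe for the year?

₹30420

Book-profits minimum tax:
  Adjusted income: ₹163000 + ₹41000 + ₹10000 = ₹214000
  Less exemption ₹101000 → base ₹113000
  ₹113000 × 23% = ₹25990

Standard income tax:
  ₹54000 × 13% = ₹7020
  ₹67000 × 18% = ₹12060
  ₹42000 × 27% = ₹11340
  → ₹30420

₹30420 > ₹25990, so the standard income tax governs.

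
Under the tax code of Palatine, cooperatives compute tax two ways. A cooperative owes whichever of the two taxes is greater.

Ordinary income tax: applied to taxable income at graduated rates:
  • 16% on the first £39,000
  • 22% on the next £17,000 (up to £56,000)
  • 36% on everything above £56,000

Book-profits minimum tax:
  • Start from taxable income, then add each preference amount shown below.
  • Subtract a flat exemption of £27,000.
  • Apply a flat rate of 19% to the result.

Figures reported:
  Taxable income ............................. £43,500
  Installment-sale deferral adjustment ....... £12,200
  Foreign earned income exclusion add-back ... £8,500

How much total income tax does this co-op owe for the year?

Ordinary income tax:
  £39,000 × 16% = £6,240
  £4,500 × 22% = £990
  → £7,230

Book-profits minimum tax:
  Adjusted income: £43,500 + £12,200 + £8,500 = £64,200
  Less exemption £27,000 → base £37,200
  £37,200 × 19% = £7,068

£7,230 > £7,068, so the ordinary income tax governs.

£7,230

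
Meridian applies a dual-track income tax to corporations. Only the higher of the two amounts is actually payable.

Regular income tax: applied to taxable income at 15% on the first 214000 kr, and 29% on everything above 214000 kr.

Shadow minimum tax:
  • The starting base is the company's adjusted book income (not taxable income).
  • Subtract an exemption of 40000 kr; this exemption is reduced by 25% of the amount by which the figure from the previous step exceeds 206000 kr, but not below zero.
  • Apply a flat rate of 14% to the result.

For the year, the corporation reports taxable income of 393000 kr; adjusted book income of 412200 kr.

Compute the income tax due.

84010 kr

Shadow minimum tax:
  Base (adjusted book income): 412200 kr
  Exemption: 25% × (412200 kr − 206000 kr) = 51550 kr ≥ 40000 kr, so the exemption is fully phased out
  Base: 412200 kr − 0 kr = 412200 kr
  412200 kr × 14% = 57708 kr

Regular income tax:
  214000 kr × 15% = 32100 kr
  179000 kr × 29% = 51910 kr
  → 84010 kr

84010 kr > 57708 kr, so the regular income tax governs.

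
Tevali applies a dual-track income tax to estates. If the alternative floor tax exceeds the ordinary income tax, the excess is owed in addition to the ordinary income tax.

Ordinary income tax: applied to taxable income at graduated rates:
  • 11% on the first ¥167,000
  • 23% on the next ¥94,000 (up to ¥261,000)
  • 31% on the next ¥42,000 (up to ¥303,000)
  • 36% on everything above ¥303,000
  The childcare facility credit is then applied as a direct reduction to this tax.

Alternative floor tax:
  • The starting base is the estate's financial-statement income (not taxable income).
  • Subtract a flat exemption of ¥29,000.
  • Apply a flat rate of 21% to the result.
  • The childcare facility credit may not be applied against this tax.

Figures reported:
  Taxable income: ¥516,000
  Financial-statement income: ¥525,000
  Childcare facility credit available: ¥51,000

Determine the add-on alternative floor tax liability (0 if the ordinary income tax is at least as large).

¥25,470

Ordinary income tax:
  ¥167,000 × 11% = ¥18,370
  ¥94,000 × 23% = ¥21,620
  ¥42,000 × 31% = ¥13,020
  ¥213,000 × 36% = ¥76,680
  → ¥129,690
  Less childcare facility credit ¥51,000 → ¥78,690

Alternative floor tax:
  Base (financial-statement income): ¥525,000
  Less exemption ¥29,000 → base ¥496,000
  ¥496,000 × 21% = ¥104,160

Excess of alternative floor tax over ordinary income tax: ¥104,160 − ¥78,690 = ¥25,470.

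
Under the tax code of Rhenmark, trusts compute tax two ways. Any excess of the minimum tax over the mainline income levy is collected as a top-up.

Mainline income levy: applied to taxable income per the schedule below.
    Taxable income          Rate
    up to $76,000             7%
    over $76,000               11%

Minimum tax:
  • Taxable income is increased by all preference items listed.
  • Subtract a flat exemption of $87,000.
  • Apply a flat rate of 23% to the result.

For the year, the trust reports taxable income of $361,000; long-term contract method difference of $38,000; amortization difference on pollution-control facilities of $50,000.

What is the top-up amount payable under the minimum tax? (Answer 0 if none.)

Mainline income levy:
  $76,000 × 7% = $5,320
  $285,000 × 11% = $31,350
  → $36,670

Minimum tax:
  Adjusted income: $361,000 + $38,000 + $50,000 = $449,000
  Less exemption $87,000 → base $362,000
  $362,000 × 23% = $83,260

Excess of minimum tax over mainline income levy: $83,260 − $36,670 = $46,590.

$46,590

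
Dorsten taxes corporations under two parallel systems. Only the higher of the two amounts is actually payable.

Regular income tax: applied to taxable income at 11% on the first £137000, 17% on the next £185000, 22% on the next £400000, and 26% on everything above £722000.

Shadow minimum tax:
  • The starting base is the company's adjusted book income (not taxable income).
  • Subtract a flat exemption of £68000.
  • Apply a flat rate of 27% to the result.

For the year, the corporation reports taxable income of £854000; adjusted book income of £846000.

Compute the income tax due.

Shadow minimum tax:
  Base (adjusted book income): £846000
  Less exemption £68000 → base £778000
  £778000 × 27% = £210060

Regular income tax:
  £137000 × 11% = £15070
  £185000 × 17% = £31450
  £400000 × 22% = £88000
  £132000 × 26% = £34320
  → £168840

£210060 > £168840, so the shadow minimum tax is the binding amount.

£210060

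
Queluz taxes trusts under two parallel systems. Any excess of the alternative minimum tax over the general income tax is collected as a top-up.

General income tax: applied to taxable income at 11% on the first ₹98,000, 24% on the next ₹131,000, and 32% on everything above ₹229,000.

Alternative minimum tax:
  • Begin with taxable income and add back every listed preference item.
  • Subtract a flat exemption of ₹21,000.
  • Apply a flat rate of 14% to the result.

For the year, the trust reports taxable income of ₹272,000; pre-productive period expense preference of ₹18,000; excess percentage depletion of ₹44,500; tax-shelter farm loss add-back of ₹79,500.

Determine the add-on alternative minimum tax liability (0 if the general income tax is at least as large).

₹0

Alternative minimum tax:
  Adjusted income: ₹272,000 + ₹18,000 + ₹44,500 + ₹79,500 = ₹414,000
  Less exemption ₹21,000 → base ₹393,000
  ₹393,000 × 14% = ₹55,020

General income tax:
  ₹98,000 × 11% = ₹10,780
  ₹131,000 × 24% = ₹31,440
  ₹43,000 × 32% = ₹13,760
  → ₹55,980

₹55,020 ≤ ₹55,980, so no add-on is due.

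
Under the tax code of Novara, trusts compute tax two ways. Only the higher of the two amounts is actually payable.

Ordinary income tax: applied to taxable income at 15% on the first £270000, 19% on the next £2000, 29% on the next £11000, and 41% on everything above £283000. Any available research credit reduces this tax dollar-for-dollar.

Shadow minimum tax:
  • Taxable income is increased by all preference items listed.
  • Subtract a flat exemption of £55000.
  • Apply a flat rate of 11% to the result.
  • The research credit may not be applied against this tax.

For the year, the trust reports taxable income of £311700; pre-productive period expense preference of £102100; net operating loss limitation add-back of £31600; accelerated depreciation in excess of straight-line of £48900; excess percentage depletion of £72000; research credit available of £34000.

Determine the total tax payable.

£56243

Shadow minimum tax:
  Adjusted income: £311700 + £102100 + £31600 + £48900 + £72000 = £566300
  Less exemption £55000 → base £511300
  £511300 × 11% = £56243

Ordinary income tax:
  £270000 × 15% = £40500
  £2000 × 19% = £380
  £11000 × 29% = £3190
  £28700 × 41% = £11767
  → £55837
  Less research credit £34000 → £21837

£56243 > £21837, so the shadow minimum tax is the binding amount.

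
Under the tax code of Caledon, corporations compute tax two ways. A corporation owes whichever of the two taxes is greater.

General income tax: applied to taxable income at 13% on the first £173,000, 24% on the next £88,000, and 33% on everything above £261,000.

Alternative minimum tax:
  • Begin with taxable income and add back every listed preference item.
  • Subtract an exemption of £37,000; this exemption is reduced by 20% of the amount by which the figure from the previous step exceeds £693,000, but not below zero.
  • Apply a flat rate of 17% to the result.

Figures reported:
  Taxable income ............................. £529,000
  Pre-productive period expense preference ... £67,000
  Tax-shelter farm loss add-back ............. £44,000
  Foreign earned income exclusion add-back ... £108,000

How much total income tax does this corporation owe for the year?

£132,050

General income tax:
  £173,000 × 13% = £22,490
  £88,000 × 24% = £21,120
  £268,000 × 33% = £88,440
  → £132,050

Alternative minimum tax:
  Adjusted income: £529,000 + £67,000 + £44,000 + £108,000 = £748,000
  Exemption: £37,000 − 20% × (£748,000 − £693,000) = £37,000 − £11,000 = £26,000
  Base: £748,000 − £26,000 = £722,000
  £722,000 × 17% = £122,740

£132,050 > £122,740, so the general income tax governs.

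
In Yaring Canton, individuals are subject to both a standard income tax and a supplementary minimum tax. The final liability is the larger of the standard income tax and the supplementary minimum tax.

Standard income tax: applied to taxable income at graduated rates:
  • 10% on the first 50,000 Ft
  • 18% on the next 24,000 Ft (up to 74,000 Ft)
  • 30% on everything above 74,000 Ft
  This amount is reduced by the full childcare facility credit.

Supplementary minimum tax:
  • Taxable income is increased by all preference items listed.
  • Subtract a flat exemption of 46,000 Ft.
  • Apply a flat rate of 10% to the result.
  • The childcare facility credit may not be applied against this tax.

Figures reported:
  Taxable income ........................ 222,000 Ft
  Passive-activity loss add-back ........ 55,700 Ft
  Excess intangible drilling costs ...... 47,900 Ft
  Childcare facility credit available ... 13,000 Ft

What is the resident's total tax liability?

40,720 Ft

Standard income tax:
  50,000 Ft × 10% = 5,000 Ft
  24,000 Ft × 18% = 4,320 Ft
  148,000 Ft × 30% = 44,400 Ft
  → 53,720 Ft
  Less childcare facility credit 13,000 Ft → 40,720 Ft

Supplementary minimum tax:
  Adjusted income: 222,000 Ft + 55,700 Ft + 47,900 Ft = 325,600 Ft
  Less exemption 46,000 Ft → base 279,600 Ft
  279,600 Ft × 10% = 27,960 Ft

40,720 Ft > 27,960 Ft, so the standard income tax governs.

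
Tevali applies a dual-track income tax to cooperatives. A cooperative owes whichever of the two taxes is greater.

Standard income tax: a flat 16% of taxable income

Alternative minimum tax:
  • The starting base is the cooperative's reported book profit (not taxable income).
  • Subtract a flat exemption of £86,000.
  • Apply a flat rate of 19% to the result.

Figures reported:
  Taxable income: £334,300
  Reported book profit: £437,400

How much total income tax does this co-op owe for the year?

£66,766

Alternative minimum tax:
  Base (reported book profit): £437,400
  Less exemption £86,000 → base £351,400
  £351,400 × 19% = £66,766

Standard income tax:
  £334,300 × 16% = £53,488

£66,766 > £53,488, so the alternative minimum tax is the binding amount.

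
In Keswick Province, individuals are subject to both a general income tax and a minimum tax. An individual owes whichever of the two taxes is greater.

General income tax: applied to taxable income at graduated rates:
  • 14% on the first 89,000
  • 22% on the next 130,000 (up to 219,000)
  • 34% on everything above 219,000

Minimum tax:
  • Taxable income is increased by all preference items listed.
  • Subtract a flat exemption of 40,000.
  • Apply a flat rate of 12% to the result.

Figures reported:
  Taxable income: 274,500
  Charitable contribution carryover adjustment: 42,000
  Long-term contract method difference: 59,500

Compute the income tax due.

59,930

General income tax:
  89,000 × 14% = 12,460
  130,000 × 22% = 28,600
  55,500 × 34% = 18,870
  → 59,930

Minimum tax:
  Adjusted income: 274,500 + 42,000 + 59,500 = 376,000
  Less exemption 40,000 → base 336,000
  336,000 × 12% = 40,320

59,930 > 40,320, so the general income tax governs.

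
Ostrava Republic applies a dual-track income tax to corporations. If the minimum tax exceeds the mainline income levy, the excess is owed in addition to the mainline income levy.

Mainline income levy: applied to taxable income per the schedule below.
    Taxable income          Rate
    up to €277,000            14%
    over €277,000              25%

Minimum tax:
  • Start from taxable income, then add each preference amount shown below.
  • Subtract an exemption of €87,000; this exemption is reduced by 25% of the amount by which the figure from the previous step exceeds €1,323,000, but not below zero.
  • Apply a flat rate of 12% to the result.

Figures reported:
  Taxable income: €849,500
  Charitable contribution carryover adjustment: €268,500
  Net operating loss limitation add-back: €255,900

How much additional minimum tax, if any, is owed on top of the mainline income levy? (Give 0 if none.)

Minimum tax:
  Adjusted income: €849,500 + €268,500 + €255,900 = €1,373,900
  Exemption: €87,000 − 25% × (€1,373,900 − €1,323,000) = €87,000 − €12,725 = €74,275
  Base: €1,373,900 − €74,275 = €1,299,625
  €1,299,625 × 12% = €155,955

Mainline income levy:
  €277,000 × 14% = €38,780
  €572,500 × 25% = €143,125
  → €181,905

€155,955 ≤ €181,905, so no add-on is due.

€0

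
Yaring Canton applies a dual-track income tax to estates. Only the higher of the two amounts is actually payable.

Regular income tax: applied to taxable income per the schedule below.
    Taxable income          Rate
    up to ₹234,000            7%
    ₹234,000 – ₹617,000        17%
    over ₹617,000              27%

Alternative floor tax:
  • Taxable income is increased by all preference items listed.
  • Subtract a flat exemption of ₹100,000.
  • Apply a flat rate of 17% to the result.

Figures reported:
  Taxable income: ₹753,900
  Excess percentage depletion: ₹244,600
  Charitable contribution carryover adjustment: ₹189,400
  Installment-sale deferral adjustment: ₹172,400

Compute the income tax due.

Alternative floor tax:
  Adjusted income: ₹753,900 + ₹244,600 + ₹189,400 + ₹172,400 = ₹1,360,300
  Less exemption ₹100,000 → base ₹1,260,300
  ₹1,260,300 × 17% = ₹214,251

Regular income tax:
  ₹234,000 × 7% = ₹16,380
  ₹383,000 × 17% = ₹65,110
  ₹136,900 × 27% = ₹36,963
  → ₹118,453

₹214,251 > ₹118,453, so the alternative floor tax is the binding amount.

₹214,251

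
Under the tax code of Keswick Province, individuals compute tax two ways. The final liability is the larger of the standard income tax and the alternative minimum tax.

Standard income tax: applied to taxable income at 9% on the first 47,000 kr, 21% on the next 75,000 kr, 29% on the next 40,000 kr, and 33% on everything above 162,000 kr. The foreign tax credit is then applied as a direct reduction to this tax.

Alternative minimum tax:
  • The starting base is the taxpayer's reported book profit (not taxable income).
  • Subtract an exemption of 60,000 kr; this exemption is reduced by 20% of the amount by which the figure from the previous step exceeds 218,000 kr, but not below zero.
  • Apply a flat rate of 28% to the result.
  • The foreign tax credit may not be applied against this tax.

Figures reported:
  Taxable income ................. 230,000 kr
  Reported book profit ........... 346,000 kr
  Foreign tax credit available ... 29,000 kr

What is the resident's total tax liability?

Standard income tax:
  47,000 kr × 9% = 4,230 kr
  75,000 kr × 21% = 15,750 kr
  40,000 kr × 29% = 11,600 kr
  68,000 kr × 33% = 22,440 kr
  → 54,020 kr
  Less foreign tax credit 29,000 kr → 25,020 kr

Alternative minimum tax:
  Base (reported book profit): 346,000 kr
  Exemption: 60,000 kr − 20% × (346,000 kr − 218,000 kr) = 60,000 kr − 25,600 kr = 34,400 kr
  Base: 346,000 kr − 34,400 kr = 311,600 kr
  311,600 kr × 28% = 87,248 kr

87,248 kr > 25,020 kr, so the alternative minimum tax is the binding amount.

87,248 kr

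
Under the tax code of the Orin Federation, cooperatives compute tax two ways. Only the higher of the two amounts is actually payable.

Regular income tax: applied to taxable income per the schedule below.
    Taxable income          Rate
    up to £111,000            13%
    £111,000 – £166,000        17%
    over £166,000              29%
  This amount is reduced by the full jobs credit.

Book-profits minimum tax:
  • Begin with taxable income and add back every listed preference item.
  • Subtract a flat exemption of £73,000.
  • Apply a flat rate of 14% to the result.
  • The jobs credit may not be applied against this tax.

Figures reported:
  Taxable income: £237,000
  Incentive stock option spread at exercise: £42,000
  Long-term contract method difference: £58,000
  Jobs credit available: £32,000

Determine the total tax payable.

Regular income tax:
  £111,000 × 13% = £14,430
  £55,000 × 17% = £9,350
  £71,000 × 29% = £20,590
  → £44,370
  Less jobs credit £32,000 → £12,370

Book-profits minimum tax:
  Adjusted income: £237,000 + £42,000 + £58,000 = £337,000
  Less exemption £73,000 → base £264,000
  £264,000 × 14% = £36,960

£36,960 > £12,370, so the book-profits minimum tax is the binding amount.

£36,960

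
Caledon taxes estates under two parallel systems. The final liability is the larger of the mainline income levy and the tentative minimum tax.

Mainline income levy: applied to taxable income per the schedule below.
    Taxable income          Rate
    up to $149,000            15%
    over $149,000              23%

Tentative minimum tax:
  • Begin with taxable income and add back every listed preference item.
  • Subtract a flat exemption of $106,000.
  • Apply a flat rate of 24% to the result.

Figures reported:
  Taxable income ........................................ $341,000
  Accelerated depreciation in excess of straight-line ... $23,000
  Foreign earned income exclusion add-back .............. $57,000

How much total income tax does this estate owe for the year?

$75,600

Tentative minimum tax:
  Adjusted income: $341,000 + $23,000 + $57,000 = $421,000
  Less exemption $106,000 → base $315,000
  $315,000 × 24% = $75,600

Mainline income levy:
  $149,000 × 15% = $22,350
  $192,000 × 23% = $44,160
  → $66,510

$75,600 > $66,510, so the tentative minimum tax is the binding amount.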